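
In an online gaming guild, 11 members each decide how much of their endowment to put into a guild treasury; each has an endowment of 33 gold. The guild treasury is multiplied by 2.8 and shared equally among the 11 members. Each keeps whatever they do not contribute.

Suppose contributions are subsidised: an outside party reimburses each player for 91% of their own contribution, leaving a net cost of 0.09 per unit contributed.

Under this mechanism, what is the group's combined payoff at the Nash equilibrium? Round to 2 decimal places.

Under the mechanism each unit contributed yields (2.8/11) / 0.09 = 2.8283 back to its contributor per unit of net cost, which exceeds 1, making full contribution the dominant choice for everyone.
At the Nash equilibrium everyone contributes 33. Group total payoff = 11 × (33 × 0.91 + 2.8 × 33) = 1346.73.

1346.73 gold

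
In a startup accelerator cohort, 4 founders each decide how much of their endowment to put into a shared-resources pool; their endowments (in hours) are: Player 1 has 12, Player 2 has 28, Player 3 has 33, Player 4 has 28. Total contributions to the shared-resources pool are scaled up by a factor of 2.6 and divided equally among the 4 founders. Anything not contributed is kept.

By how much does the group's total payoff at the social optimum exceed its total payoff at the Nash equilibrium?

The private return per contributed unit is 2.6/4 = 0.6500 < 1 for every player regardless of endowment, so the Nash equilibrium is zero contribution and the group total is Σ E_j = 12 + 28 + 33 + 28 = 101.
Each contributed unit returns 2.600 to the group, so the social optimum is full contribution by everyone: group total = 2.600 × 101 = 262.60.
Efficiency loss = (2.600 − 1) × 101 = 161.60.

161.60 hours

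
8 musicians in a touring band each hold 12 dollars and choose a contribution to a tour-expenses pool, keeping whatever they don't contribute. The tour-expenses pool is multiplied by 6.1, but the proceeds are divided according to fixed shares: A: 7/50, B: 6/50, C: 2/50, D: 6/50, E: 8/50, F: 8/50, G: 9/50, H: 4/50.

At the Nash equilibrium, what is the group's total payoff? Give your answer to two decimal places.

157.20 dollars

Each unit j contributes comes back to j as 6.1 × (j's share), so j prefers to contribute only if that share exceeds 1/6.1 = 0.1639; otherwise keeping the unit dominates.
G alone (share 9/50) is above the threshold, contributing 12; the remaining 7 contribute 0. Total contributed: 12.
The tour-expenses pool pays out 6.1 × 12 = 73.20 in total (split across the unequal shares, but the aggregate is all that matters for the group sum).
The 7 free-riders keep 12 each, adding 84. Group total = 84 + 73.20 = 157.20.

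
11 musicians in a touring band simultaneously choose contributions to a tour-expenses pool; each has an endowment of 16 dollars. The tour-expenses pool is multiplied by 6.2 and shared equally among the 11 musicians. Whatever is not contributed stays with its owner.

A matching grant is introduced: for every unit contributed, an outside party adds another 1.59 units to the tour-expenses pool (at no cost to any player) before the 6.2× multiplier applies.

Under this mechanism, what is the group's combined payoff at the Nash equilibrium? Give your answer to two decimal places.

With the mechanism, a contributed unit returns 6.2 × 2.59 / 11 = 1.4598 per unit of net cost to the contributor — now above 1 — so contributing fully is weakly dominant for every player.
At the Nash equilibrium everyone contributes 16. Group total payoff = 6.2 × 2.59 × 176 = 2826.21.

2826.21 dollars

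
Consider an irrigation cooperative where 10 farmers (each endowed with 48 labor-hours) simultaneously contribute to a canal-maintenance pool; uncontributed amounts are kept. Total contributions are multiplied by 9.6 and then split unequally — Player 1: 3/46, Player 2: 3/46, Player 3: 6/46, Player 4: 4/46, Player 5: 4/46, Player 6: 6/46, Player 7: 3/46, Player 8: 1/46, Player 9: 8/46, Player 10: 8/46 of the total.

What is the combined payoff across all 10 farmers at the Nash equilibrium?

2131.20 labor-hours

For player j, contributing a unit is worthwhile iff 9.6 × (j's share) ≥ 1, i.e. iff j's share is at least 0.1042.
Player 3, Player 6, Player 9 and Player 10 clear that bar, contributing 48 each; the remaining 6 contribute 0. Total contributed: 192.
The canal-maintenance pool pays out 9.6 × 192 = 1843.20 in total (split across the unequal shares, but the aggregate is all that matters for the group sum).
The 6 free-riders keep 48 each, adding 288. Group total = 288 + 1843.20 = 2131.20.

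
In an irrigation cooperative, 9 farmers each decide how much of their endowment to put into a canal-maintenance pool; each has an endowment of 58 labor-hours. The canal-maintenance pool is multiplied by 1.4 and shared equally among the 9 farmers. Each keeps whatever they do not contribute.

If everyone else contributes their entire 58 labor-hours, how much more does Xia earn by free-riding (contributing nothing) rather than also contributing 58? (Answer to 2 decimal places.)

48.98 labor-hours

Switching from a contribution of 58 to 0 lets Xia keep an extra 58 labor-hours, but lowers the canal-maintenance pool by 58, which costs Xia their own share of that drop: 1.4/9 × 58 = 9.02.
Net gain = 58 − 9.02 = 48.98. The private return per contributed unit (0.1556) is below 1, so free-riding is indeed the best response regardless of what the others do.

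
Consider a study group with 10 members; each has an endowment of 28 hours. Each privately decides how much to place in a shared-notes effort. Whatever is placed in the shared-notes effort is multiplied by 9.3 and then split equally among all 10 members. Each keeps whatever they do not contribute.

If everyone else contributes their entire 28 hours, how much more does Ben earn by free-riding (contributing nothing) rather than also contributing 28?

Switching from a contribution of 28 to 0 lets Ben keep an extra 28 hours, but lowers the shared-notes effort by 28, which costs Ben their own share of that drop: 9.3/10 × 28 = 26.04.
Net gain = 28 − 26.04 = 1.96. The private return per contributed unit (0.9300) is below 1, so free-riding is indeed the best response regardless of what the others do.

1.96 hours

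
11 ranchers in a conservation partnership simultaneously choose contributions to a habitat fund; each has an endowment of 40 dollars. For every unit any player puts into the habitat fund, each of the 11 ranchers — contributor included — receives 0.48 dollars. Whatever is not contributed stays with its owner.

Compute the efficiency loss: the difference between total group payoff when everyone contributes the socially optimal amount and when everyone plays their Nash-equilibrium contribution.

1883.20 dollars

The private return per contributed unit is 0.48 < 1, so contributing 0 is dominant for every player. At the Nash equilibrium everyone keeps their 40, and the group total is 11 × 40 = 440.
Each contributed unit returns 5.280 to the group as a whole (0.48 to each of 11 players), which exceeds 1, so the social optimum is full contribution: group total = 5.280 × 440 = 2323.20.
Efficiency loss = 2323.20 − 440 = 1883.20.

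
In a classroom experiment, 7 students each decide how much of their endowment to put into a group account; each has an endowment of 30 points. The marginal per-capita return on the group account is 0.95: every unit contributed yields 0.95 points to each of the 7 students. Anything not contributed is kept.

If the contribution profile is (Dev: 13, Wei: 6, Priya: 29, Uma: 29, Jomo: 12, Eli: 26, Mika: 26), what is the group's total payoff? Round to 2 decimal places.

Total contributed: 13 + 6 + 29 + 29 + 12 + 26 + 26 = 141; total kept: 7 × 30 − 141 = 69.
The group account pays out 0.95 × 7 × 141 = 937.65 in aggregate.
Group total = 69 + 937.65 = 1006.65.

1006.65 points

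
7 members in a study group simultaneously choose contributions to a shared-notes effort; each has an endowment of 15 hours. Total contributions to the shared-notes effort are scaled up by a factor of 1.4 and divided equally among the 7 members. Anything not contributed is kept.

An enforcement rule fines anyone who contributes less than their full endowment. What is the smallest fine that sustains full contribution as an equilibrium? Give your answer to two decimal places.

12.00 hours

Given the others contribute fully, the best deviation is to contribute 0 (any partial contribution still incurs the fine and gives up units whose private return 0.2000 is below 1).
Deviating from 15 to 0 saves 15 hours but forfeits the deviator's share of the drop in the shared-notes effort: 1.4/7 × 15 = 3.00.
So the deviation gain is 15 − 3.00 = 12.00, and the fine must be at least 12.00 hours to wipe it out.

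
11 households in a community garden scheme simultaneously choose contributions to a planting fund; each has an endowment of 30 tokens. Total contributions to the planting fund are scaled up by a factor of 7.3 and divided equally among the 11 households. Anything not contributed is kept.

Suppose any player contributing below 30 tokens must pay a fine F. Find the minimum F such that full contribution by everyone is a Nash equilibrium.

10.09 tokens

Given the others contribute fully, the best deviation is to contribute 0 (any partial contribution still incurs the fine and gives up units whose private return 0.6636 is below 1).
Deviating from 30 to 0 saves 30 tokens but forfeits the deviator's share of the drop in the planting fund: 7.3/11 × 30 = 19.91.
So the deviation gain is 30 − 19.91 = 10.09, and the fine must be at least 10.09 tokens to wipe it out.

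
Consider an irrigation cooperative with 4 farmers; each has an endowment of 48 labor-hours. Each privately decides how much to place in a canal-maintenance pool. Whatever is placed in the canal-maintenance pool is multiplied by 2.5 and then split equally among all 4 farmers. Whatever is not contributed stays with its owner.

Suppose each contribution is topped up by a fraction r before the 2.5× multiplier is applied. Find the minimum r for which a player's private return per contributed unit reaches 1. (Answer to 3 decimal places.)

With matching at rate r, one contributed unit becomes (1 + r) in the canal-maintenance pool and returns 2.5 × (1 + r) / 4 to the contributor.
Setting this equal to 1: 1 + r = 4/2.5 = 1.6000.
So the minimum matching rate is r = 1.6000 − 1 = 0.600.

0.600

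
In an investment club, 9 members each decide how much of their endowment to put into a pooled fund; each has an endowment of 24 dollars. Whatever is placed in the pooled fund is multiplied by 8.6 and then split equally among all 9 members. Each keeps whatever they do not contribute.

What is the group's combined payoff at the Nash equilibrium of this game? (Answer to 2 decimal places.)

Each contributed unit returns 8.6/9 = 0.9556 to its contributor — below 1 — so contributing 0 is dominant for every player. At the Nash equilibrium everyone keeps their 24, and the group total is 9 × 24 = 216.

216.00 dollars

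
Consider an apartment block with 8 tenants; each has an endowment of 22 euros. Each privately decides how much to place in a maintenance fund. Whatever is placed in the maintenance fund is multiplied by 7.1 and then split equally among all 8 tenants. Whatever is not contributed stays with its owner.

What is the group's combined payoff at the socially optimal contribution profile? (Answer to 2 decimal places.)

1249.60 euros

Each contributed unit returns 7.100 to the group as a whole (0.8875 to each of 8 players), which exceeds 1, so the social optimum is full contribution: group total = 7.100 × 176 = 1249.60.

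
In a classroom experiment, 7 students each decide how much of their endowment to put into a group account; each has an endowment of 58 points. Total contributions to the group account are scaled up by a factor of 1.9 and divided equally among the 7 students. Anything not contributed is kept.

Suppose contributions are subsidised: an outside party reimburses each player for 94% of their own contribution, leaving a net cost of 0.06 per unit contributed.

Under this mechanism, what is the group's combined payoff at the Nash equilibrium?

Under the mechanism each unit contributed yields (1.9/7) / 0.06 = 4.5238 back to its contributor per unit of net cost, which exceeds 1, making full contribution the dominant choice for everyone.
So the Nash equilibrium is full contribution by all 7; the group earns 7 × (58 × 0.94 + 1.9 × 58) = 1153.04.

1153.04 points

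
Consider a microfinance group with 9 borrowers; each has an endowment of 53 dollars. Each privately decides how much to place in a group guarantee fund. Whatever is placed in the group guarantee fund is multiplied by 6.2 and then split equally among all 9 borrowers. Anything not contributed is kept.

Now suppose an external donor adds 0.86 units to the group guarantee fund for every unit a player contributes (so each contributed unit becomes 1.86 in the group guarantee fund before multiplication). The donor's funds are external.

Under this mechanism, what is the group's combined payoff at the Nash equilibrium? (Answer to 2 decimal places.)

Under the mechanism each unit contributed yields 6.2 × 1.86 / 9 = 1.2813 back to its contributor per unit of net cost, which exceeds 1, making full contribution the dominant choice for everyone.
So the Nash equilibrium is full contribution by all 9; the group earns 6.2 × 1.86 × 477 = 5500.76.

5500.76 dollars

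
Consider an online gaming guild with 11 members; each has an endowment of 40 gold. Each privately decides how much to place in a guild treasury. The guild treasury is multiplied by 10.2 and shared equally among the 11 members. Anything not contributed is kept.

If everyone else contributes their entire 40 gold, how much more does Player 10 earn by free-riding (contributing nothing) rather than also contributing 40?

2.91 gold

Switching from a contribution of 40 to 0 lets Player 10 keep an extra 40 gold, but lowers the guild treasury by 40, which costs Player 10 their own share of that drop: 10.2/11 × 40 = 37.09.
Net gain = 40 − 37.09 = 2.91. The private return per contributed unit (0.9273) is below 1, so free-riding is indeed the best response regardless of what the others do.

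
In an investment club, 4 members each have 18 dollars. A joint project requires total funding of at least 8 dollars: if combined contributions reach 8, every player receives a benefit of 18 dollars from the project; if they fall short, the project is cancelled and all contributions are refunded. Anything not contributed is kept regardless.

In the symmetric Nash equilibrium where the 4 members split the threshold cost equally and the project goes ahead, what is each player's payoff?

34 dollars

Equal share of the threshold: 8/4 = 2.
At this profile no one gains by cutting their contribution: any cut drops the total below 8, the project is cancelled, contributions are refunded, and the deviator ends with 18, which is less than 18 − 2 + 18 = 34. Contributing more than 2 just wastes the excess. So contributing exactly 2 is a best response.
Each player's payoff: 18 − 2 + 18 = 34.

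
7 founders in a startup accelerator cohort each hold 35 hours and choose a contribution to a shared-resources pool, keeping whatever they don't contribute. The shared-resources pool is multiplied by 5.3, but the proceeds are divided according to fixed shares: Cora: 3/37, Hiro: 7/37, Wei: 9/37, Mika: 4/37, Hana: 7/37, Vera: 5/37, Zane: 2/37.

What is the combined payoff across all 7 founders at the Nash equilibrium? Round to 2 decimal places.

For player j, contributing a unit is worthwhile iff 5.3 × (j's share) ≥ 1, i.e. iff j's share is at least 0.1887.
Hiro, Wei and Hana clear that bar, contributing 35 each; the remaining 4 contribute 0. Total contributed: 105.
The shared-resources pool pays out 5.3 × 105 = 556.50 in total (split across the unequal shares, but the aggregate is all that matters for the group sum).
The 4 free-riders keep 35 each, adding 140. Group total = 140 + 556.50 = 696.50.

696.50 hours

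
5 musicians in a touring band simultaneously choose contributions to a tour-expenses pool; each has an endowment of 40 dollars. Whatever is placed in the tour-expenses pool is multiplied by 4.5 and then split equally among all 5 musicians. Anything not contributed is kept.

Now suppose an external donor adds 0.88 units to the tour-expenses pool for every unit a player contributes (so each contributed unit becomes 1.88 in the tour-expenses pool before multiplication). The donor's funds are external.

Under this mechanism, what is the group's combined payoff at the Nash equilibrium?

With the mechanism, a contributed unit returns 4.5 × 1.88 / 5 = 1.6920 per unit of net cost to the contributor — now above 1 — so contributing fully is weakly dominant for every player.
At the Nash equilibrium everyone contributes 40. Group total payoff = 4.5 × 1.88 × 200 = 1692.00.

1692.00 dollars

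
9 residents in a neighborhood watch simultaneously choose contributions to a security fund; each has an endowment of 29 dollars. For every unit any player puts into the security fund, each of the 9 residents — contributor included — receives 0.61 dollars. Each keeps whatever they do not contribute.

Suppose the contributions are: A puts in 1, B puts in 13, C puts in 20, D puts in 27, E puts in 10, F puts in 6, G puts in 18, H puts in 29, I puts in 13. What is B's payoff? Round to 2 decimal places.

Total contributed: 1 + 13 + 20 + 27 + 10 + 6 + 18 + 29 + 13 = 137.
Each receives 0.61 × 137 = 83.57 from the security fund.
B keeps 29 − 13 = 16, so B's payoff is 16 + 83.57 = 99.57.

99.57 dollars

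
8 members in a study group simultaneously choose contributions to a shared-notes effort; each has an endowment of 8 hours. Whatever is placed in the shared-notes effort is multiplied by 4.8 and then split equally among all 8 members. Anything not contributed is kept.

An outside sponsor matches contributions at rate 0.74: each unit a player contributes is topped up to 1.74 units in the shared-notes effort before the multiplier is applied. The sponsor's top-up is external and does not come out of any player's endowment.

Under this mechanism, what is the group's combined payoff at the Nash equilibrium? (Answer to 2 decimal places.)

534.53 hours

With the mechanism, a contributed unit returns 4.8 × 1.74 / 8 = 1.0440 per unit of net cost to the contributor — now above 1 — so contributing fully is weakly dominant for every player.
At the Nash equilibrium everyone contributes 8. Group total payoff = 4.8 × 1.74 × 64 = 534.53.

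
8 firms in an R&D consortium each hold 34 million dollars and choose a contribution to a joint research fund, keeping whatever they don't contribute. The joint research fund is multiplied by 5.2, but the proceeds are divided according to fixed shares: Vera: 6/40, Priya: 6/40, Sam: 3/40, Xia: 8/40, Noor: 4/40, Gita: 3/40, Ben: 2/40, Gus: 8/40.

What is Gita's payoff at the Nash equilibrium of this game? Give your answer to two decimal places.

60.52 million dollars

Each unit j contributes comes back to j as 5.2 × (j's share), so j prefers to contribute only if that share exceeds 1/5.2 = 0.1923; otherwise keeping the unit dominates.
Xia and Gus are above the threshold, contributing 34 each; the remaining 6 contribute 0. Total contributed: 68.
Gita keeps 34 and receives 5.2 × 68 × 3/40 = 26.52 from the joint research fund, for a payoff of 60.52.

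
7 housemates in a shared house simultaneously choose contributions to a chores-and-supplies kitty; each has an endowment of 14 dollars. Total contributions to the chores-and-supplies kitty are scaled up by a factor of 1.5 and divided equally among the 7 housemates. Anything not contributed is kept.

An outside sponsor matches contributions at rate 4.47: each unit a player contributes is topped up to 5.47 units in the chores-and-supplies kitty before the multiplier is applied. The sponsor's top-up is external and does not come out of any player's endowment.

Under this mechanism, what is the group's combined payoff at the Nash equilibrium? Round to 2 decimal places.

804.09 dollars

The effective private return per unit is now 1.5 × 5.47 / 7 = 1.1721 > 1, so every player's dominant strategy flips to full contribution.
So the Nash equilibrium is full contribution by all 7; the group earns 1.5 × 5.47 × 98 = 804.09.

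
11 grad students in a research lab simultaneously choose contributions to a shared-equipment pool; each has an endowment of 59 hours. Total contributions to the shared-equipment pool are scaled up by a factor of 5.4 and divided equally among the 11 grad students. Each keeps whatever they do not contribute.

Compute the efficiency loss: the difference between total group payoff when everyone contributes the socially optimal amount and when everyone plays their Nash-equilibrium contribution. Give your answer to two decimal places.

2855.60 hours

Each contributed unit returns 5.4/11 = 0.4909 to its contributor — below 1 — so contributing 0 is dominant for every player. At the Nash equilibrium everyone keeps their 59, and the group total is 11 × 59 = 649.
Each contributed unit returns 5.400 to the group as a whole (0.4909 to each of 11 players), which exceeds 1, so the social optimum is full contribution: group total = 5.400 × 649 = 3504.60.
Efficiency loss = 3504.60 − 649 = 2855.60.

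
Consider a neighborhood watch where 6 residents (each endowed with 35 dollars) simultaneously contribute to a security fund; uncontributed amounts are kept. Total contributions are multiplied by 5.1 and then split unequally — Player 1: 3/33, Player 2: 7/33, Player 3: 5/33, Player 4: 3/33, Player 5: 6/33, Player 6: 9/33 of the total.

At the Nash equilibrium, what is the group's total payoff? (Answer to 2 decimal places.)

497.00 dollars

Player j's private return per contributed unit is 5.1 × (j's share). Contributing is weakly dominant for j when that share is at least 1/5.1 = 0.1961, and contributing 0 is dominant otherwise.
The shares above 0.1961 belong to Player 2 and Player 6, contributing 35 each; the remaining 4 contribute 0. Total contributed: 70.
The security fund pays out 5.1 × 70 = 357.00 in total (split across the unequal shares, but the aggregate is all that matters for the group sum).
The 4 free-riders keep 35 each, adding 140. Group total = 140 + 357.00 = 497.00.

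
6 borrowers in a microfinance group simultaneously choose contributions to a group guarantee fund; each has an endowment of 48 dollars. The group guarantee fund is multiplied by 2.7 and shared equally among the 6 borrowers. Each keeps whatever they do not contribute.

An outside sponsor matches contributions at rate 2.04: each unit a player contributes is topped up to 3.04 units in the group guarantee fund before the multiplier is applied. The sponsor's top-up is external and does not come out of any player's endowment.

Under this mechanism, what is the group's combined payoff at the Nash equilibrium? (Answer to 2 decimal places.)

With the mechanism, a contributed unit returns 2.7 × 3.04 / 6 = 1.3680 per unit of net cost to the contributor — now above 1 — so contributing fully is weakly dominant for every player.
At the Nash equilibrium everyone contributes 48. Group total payoff = 2.7 × 3.04 × 288 = 2363.90.

2363.90 dollars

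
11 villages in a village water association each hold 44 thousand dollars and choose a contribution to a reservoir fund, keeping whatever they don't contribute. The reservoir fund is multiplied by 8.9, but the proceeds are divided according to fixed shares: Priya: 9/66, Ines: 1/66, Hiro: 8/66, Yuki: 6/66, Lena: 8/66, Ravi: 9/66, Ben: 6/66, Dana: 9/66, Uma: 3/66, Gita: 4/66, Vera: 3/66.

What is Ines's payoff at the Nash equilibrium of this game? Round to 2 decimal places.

Each unit j contributes comes back to j as 8.9 × (j's share), so j prefers to contribute only if that share exceeds 1/8.9 = 0.1124; otherwise keeping the unit dominates.
Priya, Hiro, Lena, Ravi and Dana are above the threshold, contributing 44 each; the remaining 6 contribute 0. Total contributed: 220.
Ines keeps 44 and receives 8.9 × 220 × 1/66 = 29.67 from the reservoir fund, for a payoff of 73.67.

73.67 thousand dollars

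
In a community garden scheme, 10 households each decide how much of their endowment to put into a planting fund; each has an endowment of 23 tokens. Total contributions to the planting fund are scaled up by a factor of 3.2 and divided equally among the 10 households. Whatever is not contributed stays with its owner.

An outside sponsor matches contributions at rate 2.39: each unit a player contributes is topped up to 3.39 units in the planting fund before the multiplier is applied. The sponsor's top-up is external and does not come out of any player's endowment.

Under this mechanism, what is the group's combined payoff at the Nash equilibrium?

Under the mechanism each unit contributed yields 3.2 × 3.39 / 10 = 1.0848 back to its contributor per unit of net cost, which exceeds 1, making full contribution the dominant choice for everyone.
So the Nash equilibrium is full contribution by all 10; the group earns 3.2 × 3.39 × 230 = 2495.04.

2495.04 tokens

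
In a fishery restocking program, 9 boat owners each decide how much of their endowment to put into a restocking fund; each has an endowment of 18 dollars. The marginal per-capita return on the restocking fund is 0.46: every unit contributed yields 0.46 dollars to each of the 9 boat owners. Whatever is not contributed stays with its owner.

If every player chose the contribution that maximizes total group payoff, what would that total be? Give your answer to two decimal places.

670.68 dollars

Each contributed unit returns 4.140 to the group as a whole (0.46 to each of 9 players), which exceeds 1, so the social optimum is full contribution: group total = 4.140 × 162 = 670.68.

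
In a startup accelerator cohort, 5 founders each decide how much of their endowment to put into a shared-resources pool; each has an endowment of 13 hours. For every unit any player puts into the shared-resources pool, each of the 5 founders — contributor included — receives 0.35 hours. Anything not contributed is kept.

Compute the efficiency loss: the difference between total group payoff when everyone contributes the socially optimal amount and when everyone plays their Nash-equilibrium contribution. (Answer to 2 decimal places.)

48.75 hours

The private return per contributed unit is 0.35 < 1, so contributing 0 is dominant for every player. At the Nash equilibrium everyone keeps their 13, and the group total is 5 × 13 = 65.
Each contributed unit returns 1.750 to the group as a whole (0.35 to each of 5 players), which exceeds 1, so the social optimum is full contribution: group total = 1.750 × 65 = 113.75.
Efficiency loss = 113.75 − 65 = 48.75.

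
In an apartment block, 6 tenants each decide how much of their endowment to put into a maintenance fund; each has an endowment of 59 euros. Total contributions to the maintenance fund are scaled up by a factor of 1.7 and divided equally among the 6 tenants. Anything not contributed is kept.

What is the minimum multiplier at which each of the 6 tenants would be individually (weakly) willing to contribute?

6

A contributed unit returns (multiplier)/6 to its contributor.
This reaches 1 exactly when the multiplier is 6.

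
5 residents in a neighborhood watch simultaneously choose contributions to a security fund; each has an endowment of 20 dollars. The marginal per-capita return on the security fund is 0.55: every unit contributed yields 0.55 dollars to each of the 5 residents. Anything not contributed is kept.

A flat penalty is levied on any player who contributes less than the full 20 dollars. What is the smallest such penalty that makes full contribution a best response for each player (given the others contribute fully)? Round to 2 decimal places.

Given the others contribute fully, the best deviation is to contribute 0 (any partial contribution still incurs the fine and gives up units whose private return 0.55 is below 1).
Deviating from 20 to 0 saves 20 dollars but forfeits the deviator's share of the drop in the security fund: 0.55 × 20 = 11.00.
So the deviation gain is 20 − 11.00 = 9.00, and the fine must be at least 9.00 dollars to wipe it out.

9.00 dollars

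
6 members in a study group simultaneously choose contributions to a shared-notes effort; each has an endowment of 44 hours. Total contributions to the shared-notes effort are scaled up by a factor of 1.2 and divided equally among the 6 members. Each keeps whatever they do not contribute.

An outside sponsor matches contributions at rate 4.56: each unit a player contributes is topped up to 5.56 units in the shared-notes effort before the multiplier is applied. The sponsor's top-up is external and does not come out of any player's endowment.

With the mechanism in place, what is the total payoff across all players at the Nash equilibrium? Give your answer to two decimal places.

1761.41 hours

With the mechanism, a contributed unit returns 1.2 × 5.56 / 6 = 1.1120 per unit of net cost to the contributor — now above 1 — so contributing fully is weakly dominant for every player.
So the Nash equilibrium is full contribution by all 6; the group earns 1.2 × 5.56 × 264 = 1761.41.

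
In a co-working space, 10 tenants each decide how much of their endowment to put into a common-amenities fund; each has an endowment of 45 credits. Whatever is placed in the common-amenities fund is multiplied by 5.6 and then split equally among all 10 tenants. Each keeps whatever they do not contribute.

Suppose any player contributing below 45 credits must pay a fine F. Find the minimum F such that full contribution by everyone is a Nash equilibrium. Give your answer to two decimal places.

Given the others contribute fully, the best deviation is to contribute 0 (any partial contribution still incurs the fine and gives up units whose private return 0.5600 is below 1).
Deviating from 45 to 0 saves 45 credits but forfeits the deviator's share of the drop in the common-amenities fund: 5.6/10 × 45 = 25.20.
So the deviation gain is 45 − 25.20 = 19.80, and the fine must be at least 19.80 credits to wipe it out.

19.80 credits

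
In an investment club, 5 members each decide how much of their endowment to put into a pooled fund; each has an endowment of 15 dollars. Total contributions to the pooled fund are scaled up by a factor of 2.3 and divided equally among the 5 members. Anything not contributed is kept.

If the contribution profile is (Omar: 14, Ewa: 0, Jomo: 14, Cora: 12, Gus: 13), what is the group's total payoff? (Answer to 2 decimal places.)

143.90 dollars

Total contributed: 14 + 0 + 14 + 12 + 13 = 53; total kept: 5 × 15 − 53 = 22.
The pooled fund pays out 2.3 × 53 = 121.90 in aggregate.
Group total = 22 + 121.90 = 143.90.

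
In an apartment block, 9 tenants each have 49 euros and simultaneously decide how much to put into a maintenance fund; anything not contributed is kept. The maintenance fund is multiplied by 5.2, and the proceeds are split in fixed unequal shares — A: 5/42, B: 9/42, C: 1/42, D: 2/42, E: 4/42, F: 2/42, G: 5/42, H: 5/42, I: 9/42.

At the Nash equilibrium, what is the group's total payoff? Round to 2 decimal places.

Player j's private return per contributed unit is 5.2 × (j's share). Contributing is weakly dominant for j when that share is at least 1/5.2 = 0.1923, and contributing 0 is dominant otherwise.
The shares above 0.1923 belong to B and I, contributing 49 each; the remaining 7 contribute 0. Total contributed: 98.
The maintenance fund pays out 5.2 × 98 = 509.60 in total (split across the unequal shares, but the aggregate is all that matters for the group sum).
The 7 free-riders keep 49 each, adding 343. Group total = 343 + 509.60 = 852.60.

852.60 euros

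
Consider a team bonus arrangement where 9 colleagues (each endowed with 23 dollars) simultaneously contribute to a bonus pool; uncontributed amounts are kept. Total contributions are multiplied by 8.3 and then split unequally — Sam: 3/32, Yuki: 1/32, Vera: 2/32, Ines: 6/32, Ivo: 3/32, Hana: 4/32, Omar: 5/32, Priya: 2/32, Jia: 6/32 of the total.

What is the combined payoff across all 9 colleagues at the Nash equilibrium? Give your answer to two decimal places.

878.60 dollars

A player with share s gets back 8.3·s per unit contributed, so full contribution is dominant for anyone with s > 1/8.3 = 0.1205 and zero contribution is dominant for anyone below.
The shares above 0.1205 belong to Ines, Hana, Omar and Jia, contributing 23 each; the remaining 5 contribute 0. Total contributed: 92.
The bonus pool pays out 8.3 × 92 = 763.60 in total (split across the unequal shares, but the aggregate is all that matters for the group sum).
The 5 free-riders keep 23 each, adding 115. Group total = 115 + 763.60 = 878.60.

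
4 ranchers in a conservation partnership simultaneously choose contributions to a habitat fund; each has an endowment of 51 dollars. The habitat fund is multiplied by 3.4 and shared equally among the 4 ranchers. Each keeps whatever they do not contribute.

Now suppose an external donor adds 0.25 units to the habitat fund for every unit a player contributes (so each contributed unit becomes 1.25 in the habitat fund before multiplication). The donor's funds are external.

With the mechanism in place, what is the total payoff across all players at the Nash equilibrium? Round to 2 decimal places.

With the mechanism, a contributed unit returns 3.4 × 1.25 / 4 = 1.0625 per unit of net cost to the contributor — now above 1 — so contributing fully is weakly dominant for every player.
At the Nash equilibrium everyone contributes 51. Group total payoff = 3.4 × 1.25 × 204 = 867.00.

867.00 dollars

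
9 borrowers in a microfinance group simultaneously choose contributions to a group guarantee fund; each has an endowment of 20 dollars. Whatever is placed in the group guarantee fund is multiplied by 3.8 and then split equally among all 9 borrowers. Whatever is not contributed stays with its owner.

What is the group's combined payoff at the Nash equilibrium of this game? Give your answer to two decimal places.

Each contributed unit returns 3.8/9 = 0.4222 to its contributor — below 1 — so contributing 0 is dominant for every player. At the Nash equilibrium everyone keeps their 20, and the group total is 9 × 20 = 180.

180.00 dollars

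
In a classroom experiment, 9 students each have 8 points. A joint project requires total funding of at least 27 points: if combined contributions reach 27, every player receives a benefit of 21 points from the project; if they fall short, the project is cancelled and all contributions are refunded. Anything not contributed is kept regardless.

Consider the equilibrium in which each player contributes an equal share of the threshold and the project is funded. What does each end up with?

Equal share of the threshold: 27/9 = 3.
At this profile no one gains by cutting their contribution: any cut drops the total below 27, the project is cancelled, contributions are refunded, and the deviator ends with 8, which is less than 8 − 3 + 21 = 26. Contributing more than 3 just wastes the excess. So contributing exactly 3 is a best response.
Each player's payoff: 8 − 3 + 21 = 26.

26 points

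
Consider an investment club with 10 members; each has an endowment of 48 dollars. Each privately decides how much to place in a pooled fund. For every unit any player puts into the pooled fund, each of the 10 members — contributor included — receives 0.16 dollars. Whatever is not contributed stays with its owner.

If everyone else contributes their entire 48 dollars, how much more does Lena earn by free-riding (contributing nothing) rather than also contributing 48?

40.32 dollars

Switching from a contribution of 48 to 0 lets Lena keep an extra 48 dollars, but lowers the pooled fund by 48, which costs Lena their own share of that drop: 0.16 × 48 = 7.68.
Net gain = 48 − 7.68 = 40.32. The private return per contributed unit (0.16) is below 1, so free-riding is indeed the best response regardless of what the others do.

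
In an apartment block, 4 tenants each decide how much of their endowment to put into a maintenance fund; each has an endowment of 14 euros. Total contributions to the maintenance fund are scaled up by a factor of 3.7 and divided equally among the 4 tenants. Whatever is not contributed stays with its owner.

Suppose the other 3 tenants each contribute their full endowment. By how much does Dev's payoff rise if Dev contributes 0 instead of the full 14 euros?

Switching from a contribution of 14 to 0 lets Dev keep an extra 14 euros, but lowers the maintenance fund by 14, which costs Dev their own share of that drop: 3.7/4 × 14 = 12.95.
Net gain = 14 − 12.95 = 1.05. The private return per contributed unit (0.9250) is below 1, so free-riding is indeed the best response regardless of what the others do.

1.05 euros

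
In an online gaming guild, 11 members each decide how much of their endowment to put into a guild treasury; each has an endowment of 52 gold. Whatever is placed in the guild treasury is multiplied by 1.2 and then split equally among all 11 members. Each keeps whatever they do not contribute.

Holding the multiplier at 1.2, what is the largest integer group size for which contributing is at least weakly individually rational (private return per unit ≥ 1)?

Private return per unit is 1.2/(group size), which is ≥ 1 whenever the group size is ≤ 1.2.
The largest such integer is 1.

1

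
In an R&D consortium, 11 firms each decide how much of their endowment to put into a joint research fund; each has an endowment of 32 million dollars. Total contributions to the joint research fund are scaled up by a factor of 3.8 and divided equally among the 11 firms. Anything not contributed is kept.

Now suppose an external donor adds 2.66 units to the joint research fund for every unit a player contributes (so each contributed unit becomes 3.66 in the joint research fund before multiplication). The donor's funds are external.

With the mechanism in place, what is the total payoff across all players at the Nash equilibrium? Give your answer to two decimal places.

4895.62 million dollars

Under the mechanism each unit contributed yields 3.8 × 3.66 / 11 = 1.2644 back to its contributor per unit of net cost, which exceeds 1, making full contribution the dominant choice for everyone.
At the Nash equilibrium everyone contributes 32. Group total payoff = 3.8 × 3.66 × 352 = 4895.62.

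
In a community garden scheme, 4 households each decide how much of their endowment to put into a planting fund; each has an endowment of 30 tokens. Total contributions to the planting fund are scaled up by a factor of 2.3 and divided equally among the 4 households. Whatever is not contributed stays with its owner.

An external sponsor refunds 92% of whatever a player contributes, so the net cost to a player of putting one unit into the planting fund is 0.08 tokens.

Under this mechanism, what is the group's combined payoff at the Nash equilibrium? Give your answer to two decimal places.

The effective private return per unit is now (2.3/4) / 0.08 = 7.1875 > 1, so every player's dominant strategy flips to full contribution.
So the Nash equilibrium is full contribution by all 4; the group earns 4 × (30 × 0.92 + 2.3 × 30) = 386.40.

386.40 tokens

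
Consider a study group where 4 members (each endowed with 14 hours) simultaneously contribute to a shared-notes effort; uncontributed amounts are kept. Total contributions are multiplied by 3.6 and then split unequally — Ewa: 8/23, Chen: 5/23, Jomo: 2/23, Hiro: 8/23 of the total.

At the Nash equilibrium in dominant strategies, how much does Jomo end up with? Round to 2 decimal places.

A player with share s gets back 3.6·s per unit contributed, so full contribution is dominant for anyone with s > 1/3.6 = 0.2778 and zero contribution is dominant for anyone below.
Ewa and Hiro are above the threshold, contributing 14 each; the remaining 2 contribute 0. Total contributed: 28.
Jomo keeps 14 and receives 3.6 × 28 × 2/23 = 8.77 from the shared-notes effort, for a payoff of 22.77.

22.77 hours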